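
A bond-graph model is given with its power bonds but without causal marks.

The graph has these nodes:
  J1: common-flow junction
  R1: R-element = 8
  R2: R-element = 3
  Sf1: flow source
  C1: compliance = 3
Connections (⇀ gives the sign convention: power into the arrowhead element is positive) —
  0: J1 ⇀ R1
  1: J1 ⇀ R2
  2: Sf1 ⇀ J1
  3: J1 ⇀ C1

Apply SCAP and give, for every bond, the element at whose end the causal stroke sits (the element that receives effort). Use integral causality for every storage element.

#2 |Sf1  (Sf1: flow source, stroke at near end)
#0 |J1  (J1 flow already set via bond 2)
#1 |J1  (J1: bond 2 brought flow, rest push out)
#3 |J1  (common-f at J1 fixed by 2)

bond 0 |J1
bond 1 |J1
bond 2 |Sf1
bond 3 |J1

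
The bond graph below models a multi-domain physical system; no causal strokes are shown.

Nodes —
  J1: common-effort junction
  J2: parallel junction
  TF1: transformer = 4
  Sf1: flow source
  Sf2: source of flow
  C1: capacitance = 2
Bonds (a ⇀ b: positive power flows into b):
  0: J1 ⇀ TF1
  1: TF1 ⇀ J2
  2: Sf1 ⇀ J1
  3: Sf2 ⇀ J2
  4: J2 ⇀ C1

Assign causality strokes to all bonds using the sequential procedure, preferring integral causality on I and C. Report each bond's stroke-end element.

b2 |Sf1  (Sf1: flow source, stroke at near end)
b3 |Sf2  (Sf2 (Sf) sets flow on bond)
b0 |J1  (closing 0-jn rule on J1)
b1 |TF1  (TF1: transformer flips bond 0)
b4 |J2  (J2 needs exactly one e-in)

bond 0 →J1
bond 1 →TF1
bond 2 →Sf1
bond 3 →Sf2
bond 4 →J2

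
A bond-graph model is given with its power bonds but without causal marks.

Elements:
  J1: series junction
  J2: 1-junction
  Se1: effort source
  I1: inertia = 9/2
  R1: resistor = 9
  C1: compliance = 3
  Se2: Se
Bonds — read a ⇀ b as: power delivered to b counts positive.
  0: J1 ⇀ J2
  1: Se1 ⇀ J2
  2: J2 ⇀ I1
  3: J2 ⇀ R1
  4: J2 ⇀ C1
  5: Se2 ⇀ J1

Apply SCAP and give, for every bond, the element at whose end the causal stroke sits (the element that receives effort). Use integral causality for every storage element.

#1 stroke→J2  (source Se1 imposes e)
#5 stroke→J1  (Se2 fixes effort; stroke away)
#0 stroke→J2  (J1: last free bond brings flow in)
#2 stroke→I1  (I1 outputs flow p/I1)
#3 stroke→J2  (1-jn J2 has f-setter on 2)
#4 stroke→J2  (common-f at J2 fixed by 2)

#0 →J2
#1 →J2
#2 →I1
#3 →J2
#4 →J2
#5 →J1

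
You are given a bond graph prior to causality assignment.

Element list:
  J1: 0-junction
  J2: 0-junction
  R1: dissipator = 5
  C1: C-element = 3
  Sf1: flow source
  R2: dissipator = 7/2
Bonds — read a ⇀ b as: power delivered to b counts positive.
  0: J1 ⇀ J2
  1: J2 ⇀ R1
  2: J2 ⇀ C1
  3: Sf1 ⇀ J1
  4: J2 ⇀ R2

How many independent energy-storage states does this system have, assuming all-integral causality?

1  (C1 all integral)

#3 stroke at Sf1  (source Sf1 imposes f)
#0 stroke at J1  (J1 needs exactly one e-in)
#2 stroke at J2  (C1: C, integral causality)
#1 stroke at R1  (J2 effort already set via bond 2)
#4 stroke at R2  (common-e at J2 fixed by 2)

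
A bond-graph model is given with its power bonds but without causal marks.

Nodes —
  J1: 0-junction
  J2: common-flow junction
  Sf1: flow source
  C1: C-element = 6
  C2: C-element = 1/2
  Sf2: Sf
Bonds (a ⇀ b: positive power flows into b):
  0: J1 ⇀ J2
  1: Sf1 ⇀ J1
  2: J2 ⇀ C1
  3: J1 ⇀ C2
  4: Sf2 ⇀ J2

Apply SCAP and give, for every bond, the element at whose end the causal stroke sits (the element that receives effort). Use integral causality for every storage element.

β0 stroke at J2
β1 stroke at Sf1
β2 stroke at J2
β3 stroke at J1
β4 stroke at Sf2

b1 |Sf1  (Sf1: flow source, stroke at near end)
b4 |Sf2  (Sf2: flow source, stroke at near end)
b0 |J2  (J2: bond 4 brought flow, rest push out)
b2 |J2  (common-f at J2 fixed by 4)
b3 |J1  (J1: last free bond brings effort in)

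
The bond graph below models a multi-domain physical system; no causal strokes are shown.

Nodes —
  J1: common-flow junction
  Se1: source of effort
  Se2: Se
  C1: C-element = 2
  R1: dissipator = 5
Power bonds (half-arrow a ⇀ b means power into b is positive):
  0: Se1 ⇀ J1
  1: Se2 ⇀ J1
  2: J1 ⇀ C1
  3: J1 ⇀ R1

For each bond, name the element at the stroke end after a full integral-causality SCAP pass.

#0 stroke→J1
#1 stroke→J1
#2 stroke→J1
#3 stroke→R1

β0 |J1  (Se1: effort source, stroke at far end)
β1 |J1  (Se2 (Se) sets effort on bond)
β2 |J1  (C1 outputs effort q/C1)
β3 |R1  (closing 1-jn rule on J1)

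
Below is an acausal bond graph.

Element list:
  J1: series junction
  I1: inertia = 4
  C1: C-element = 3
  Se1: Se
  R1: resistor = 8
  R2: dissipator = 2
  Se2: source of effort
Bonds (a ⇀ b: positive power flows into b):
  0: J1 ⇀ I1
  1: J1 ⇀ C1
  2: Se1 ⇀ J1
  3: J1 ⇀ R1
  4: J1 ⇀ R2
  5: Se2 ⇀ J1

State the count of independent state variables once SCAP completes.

2  (C1, I1 all integral)

β2 stroke→J1  (Se1: effort source, stroke at far end)
β5 stroke→J1  (source Se2 imposes e)
β0 stroke→I1  (prefer integral on I1)
β1 stroke→J1  (common-f at J1 fixed by 0)
β3 stroke→J1  (common-f at J1 fixed by 0)
β4 stroke→J1  (common-f at J1 fixed by 0)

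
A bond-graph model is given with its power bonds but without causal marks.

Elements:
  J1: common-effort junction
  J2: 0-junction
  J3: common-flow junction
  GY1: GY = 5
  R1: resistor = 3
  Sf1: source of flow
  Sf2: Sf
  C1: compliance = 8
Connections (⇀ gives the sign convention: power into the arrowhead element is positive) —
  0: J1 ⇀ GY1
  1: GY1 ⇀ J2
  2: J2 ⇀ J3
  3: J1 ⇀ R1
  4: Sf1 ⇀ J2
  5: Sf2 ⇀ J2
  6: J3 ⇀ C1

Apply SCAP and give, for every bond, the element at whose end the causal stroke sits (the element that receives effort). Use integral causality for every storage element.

b0 →GY1
b1 →GY1
b2 →J2
b3 →J1
b4 →Sf1
b5 →Sf2
b6 →J3

#4 stroke→Sf1  (Sf1: flow source, stroke at near end)
#5 stroke→Sf2  (Sf2 fixes flow; stroke at Sf2)
#6 stroke→J3  (C1 outputs effort q/C1)
#2 stroke→J2  (closing 1-jn rule on J3)
#1 stroke→GY1  (0-jn J2 has e-setter on 2)
#0 stroke→GY1  (GY GY1: same side as bond 1)
#3 stroke→J1  (J1 needs exactly one e-in)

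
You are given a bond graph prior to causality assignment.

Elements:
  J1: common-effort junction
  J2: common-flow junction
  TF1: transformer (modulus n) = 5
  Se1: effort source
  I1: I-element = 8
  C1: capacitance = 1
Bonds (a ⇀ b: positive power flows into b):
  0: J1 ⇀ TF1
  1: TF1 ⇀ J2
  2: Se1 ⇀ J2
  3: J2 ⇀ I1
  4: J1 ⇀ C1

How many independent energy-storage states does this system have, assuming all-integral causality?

2  (C1, I1 all integral)

b2 |J2  (source Se1 imposes e)
b3 |I1  (I1: I, integral causality)
b1 |J2  (common-f at J2 fixed by 3)
b0 |TF1  (TF1 one-in-one-out from 1)
b4 |J1  (only one effort-in slot at J1)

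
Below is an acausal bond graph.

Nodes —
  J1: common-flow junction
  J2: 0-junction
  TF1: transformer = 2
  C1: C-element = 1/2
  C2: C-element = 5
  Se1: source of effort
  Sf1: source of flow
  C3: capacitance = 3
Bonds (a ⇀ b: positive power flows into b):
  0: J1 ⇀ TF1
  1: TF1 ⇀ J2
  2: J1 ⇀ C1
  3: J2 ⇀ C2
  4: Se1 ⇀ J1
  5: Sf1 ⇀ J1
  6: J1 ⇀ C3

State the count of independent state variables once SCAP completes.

#4 →J1  (Se1 fixes effort; stroke away)
#5 →Sf1  (Sf1 (Sf) sets flow on bond)
#0 →J1  (1-jn J1 has f-setter on 5)
#2 →J1  (J1 flow already set via bond 5)
#6 →J1  (J1 flow already set via bond 5)
#1 →TF1  (TF1: transformer flips bond 0)
#3 →J2  (closing 0-jn rule on J2)

3  (C1, C2, C3 all integral)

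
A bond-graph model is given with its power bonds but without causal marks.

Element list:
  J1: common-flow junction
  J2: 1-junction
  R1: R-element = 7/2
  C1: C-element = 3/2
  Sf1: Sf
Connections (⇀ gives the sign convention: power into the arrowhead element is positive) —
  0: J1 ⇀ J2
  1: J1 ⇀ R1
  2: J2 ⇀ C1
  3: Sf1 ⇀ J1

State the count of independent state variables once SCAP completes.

1  (C1 all integral)

β3 stroke→Sf1  (Sf1 fixes flow; stroke at Sf1)
β0 stroke→J1  (J1: bond 3 brought flow, rest push out)
β1 stroke→J1  (J1 flow already set via bond 3)
β2 stroke→J2  (J2 flow already set via bond 0)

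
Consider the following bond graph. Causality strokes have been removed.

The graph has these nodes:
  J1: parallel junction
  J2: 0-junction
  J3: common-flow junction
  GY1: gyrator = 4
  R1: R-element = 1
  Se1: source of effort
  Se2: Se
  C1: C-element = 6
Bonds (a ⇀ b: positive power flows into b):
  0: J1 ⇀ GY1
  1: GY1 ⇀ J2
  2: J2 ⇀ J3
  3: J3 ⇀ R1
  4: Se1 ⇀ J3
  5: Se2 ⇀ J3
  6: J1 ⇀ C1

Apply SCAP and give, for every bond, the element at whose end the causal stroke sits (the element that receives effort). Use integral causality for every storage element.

#4 →J3  (Se1 fixes effort; stroke away)
#5 →J3  (Se2 (Se) sets effort on bond)
#6 →J1  (C1: C, integral causality)
#0 →GY1  (0-jn J1 has e-setter on 6)
#1 →GY1  (GY GY1: same side as bond 0)
#2 →J2  (only one effort-in slot at J2)
#3 →J3  (J3: bond 2 brought flow, rest push out)

β0 stroke at GY1
β1 stroke at GY1
β2 stroke at J2
β3 stroke at J3
β4 stroke at J3
β5 stroke at J3
β6 stroke at J1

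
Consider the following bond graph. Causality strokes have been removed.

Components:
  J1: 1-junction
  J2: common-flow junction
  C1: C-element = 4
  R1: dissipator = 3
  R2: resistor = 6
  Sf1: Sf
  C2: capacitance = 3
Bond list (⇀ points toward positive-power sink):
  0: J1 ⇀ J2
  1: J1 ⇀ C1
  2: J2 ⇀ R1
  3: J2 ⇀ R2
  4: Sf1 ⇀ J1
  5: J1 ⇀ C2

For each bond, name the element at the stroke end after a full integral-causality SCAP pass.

β0 |J1
β1 |J1
β2 |J2
β3 |J2
β4 |Sf1
β5 |J1

β4 stroke→Sf1  (Sf1: flow source, stroke at near end)
β0 stroke→J1  (common-f at J1 fixed by 4)
β1 stroke→J1  (J1 flow already set via bond 4)
β5 stroke→J1  (common-f at J1 fixed by 4)
β2 stroke→J2  (J2 flow already set via bond 0)
β3 stroke→J2  (1-jn J2 has f-setter on 0)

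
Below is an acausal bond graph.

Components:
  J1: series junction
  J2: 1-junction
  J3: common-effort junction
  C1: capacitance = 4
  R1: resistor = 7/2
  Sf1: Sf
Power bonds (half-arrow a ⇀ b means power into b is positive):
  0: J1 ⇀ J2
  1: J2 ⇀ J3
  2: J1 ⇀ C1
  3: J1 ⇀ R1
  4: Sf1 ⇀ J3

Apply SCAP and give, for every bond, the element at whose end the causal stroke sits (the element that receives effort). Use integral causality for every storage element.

bond 4 stroke at Sf1  (Sf1 fixes flow; stroke at Sf1)
bond 1 stroke at J3  (closing 0-jn rule on J3)
bond 0 stroke at J2  (J2 flow already set via bond 1)
bond 2 stroke at J1  (common-f at J1 fixed by 0)
bond 3 stroke at J1  (common-f at J1 fixed by 0)

bond 0 |J2
bond 1 |J3
bond 2 |J1
bond 3 |J1
bond 4 |Sf1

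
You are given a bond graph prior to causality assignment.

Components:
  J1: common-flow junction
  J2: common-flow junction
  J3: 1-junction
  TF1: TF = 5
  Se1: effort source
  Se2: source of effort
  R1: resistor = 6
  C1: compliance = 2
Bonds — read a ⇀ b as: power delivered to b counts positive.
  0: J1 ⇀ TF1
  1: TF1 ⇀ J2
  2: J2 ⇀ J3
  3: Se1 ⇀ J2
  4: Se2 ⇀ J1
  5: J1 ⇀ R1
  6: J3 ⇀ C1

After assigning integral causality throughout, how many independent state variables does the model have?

β3 stroke→J2  (source Se1 imposes e)
β4 stroke→J1  (Se2: effort source, stroke at far end)
β6 stroke→J3  (C1 integral (e out))
β2 stroke→J2  (only one flow-in slot at J3)
β1 stroke→TF1  (J2: last free bond brings flow in)
β0 stroke→J1  (TF1: transformer flips bond 1)
β5 stroke→R1  (closing 1-jn rule on J1)

1  (C1 all integral)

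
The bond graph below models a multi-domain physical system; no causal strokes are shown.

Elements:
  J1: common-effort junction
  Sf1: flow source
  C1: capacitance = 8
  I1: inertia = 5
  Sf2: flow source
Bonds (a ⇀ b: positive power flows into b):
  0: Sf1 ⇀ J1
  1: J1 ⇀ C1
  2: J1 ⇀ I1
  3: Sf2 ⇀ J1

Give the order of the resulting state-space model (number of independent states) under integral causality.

bond 0 |Sf1  (source Sf1 imposes f)
bond 3 |Sf2  (source Sf2 imposes f)
bond 1 |J1  (C1 outputs effort q/C1)
bond 2 |I1  (J1 effort already set via bond 1)

2  (C1, I1 all integral)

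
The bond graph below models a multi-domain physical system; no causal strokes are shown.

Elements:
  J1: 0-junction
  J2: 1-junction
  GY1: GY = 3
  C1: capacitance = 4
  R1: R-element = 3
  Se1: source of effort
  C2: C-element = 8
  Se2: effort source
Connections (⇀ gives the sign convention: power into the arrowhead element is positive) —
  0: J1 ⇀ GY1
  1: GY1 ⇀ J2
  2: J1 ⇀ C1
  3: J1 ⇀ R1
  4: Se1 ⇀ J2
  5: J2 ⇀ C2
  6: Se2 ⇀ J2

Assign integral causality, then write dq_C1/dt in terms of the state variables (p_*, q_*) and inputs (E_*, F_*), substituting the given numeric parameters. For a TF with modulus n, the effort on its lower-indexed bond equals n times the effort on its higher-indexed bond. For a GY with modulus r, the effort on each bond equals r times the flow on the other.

b4 stroke at J2  (Se1 fixes effort; stroke away)
b6 stroke at J2  (source Se2 imposes e)
b2 stroke at J1  (C1 outputs effort q/C1)
b0 stroke at GY1  (J1 effort already set via bond 2)
b3 stroke at R1  (J1 effort already set via bond 2)
b1 stroke at GY1  (GY1: gyrator matches bond 0)
b5 stroke at J2  (common-f at J2 fixed by 1)

dq_C1/dt = E_Se1/3 + E_Se2/3 - q_C1/12 - q_C2/24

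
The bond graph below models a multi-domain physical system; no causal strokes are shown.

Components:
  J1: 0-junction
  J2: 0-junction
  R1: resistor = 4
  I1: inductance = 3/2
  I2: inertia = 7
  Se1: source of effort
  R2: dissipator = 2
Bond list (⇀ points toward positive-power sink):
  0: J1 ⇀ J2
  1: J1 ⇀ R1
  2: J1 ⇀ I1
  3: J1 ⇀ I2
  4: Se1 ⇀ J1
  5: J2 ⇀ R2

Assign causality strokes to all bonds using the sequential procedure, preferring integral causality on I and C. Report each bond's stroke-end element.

b4 →J1  (source Se1 imposes e)
b0 →J2  (J1 effort already set via bond 4)
b1 →R1  (J1: bond 4 brought effort, rest push out)
b2 →I1  (J1 effort already set via bond 4)
b3 →I2  (0-jn J1 has e-setter on 4)
b5 →R2  (common-e at J2 fixed by 0)

β0 stroke at J2
β1 stroke at R1
β2 stroke at I1
β3 stroke at I2
β4 stroke at J1
β5 stroke at R2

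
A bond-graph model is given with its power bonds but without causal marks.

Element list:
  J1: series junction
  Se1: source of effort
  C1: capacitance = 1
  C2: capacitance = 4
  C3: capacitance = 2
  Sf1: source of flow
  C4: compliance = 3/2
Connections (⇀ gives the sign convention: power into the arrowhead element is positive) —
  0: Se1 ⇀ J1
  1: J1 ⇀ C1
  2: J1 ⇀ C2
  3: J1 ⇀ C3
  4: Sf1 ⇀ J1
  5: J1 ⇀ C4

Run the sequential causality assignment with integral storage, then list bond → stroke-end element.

#0 |J1  (Se1: effort source, stroke at far end)
#4 |Sf1  (Sf1 fixes flow; stroke at Sf1)
#1 |J1  (1-jn J1 has f-setter on 4)
#2 |J1  (J1 flow already set via bond 4)
#3 |J1  (1-jn J1 has f-setter on 4)
#5 |J1  (J1 flow already set via bond 4)

b0 stroke→J1
b1 stroke→J1
b2 stroke→J1
b3 stroke→J1
b4 stroke→Sf1
b5 stroke→J1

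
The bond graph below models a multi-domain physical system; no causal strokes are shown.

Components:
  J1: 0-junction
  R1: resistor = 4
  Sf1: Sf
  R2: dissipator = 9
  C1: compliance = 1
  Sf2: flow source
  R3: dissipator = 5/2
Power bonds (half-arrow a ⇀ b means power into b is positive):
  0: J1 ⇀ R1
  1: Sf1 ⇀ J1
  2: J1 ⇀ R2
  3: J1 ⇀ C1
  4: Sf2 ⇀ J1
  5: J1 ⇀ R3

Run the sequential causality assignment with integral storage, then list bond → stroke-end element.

β0 stroke at R1
β1 stroke at Sf1
β2 stroke at R2
β3 stroke at J1
β4 stroke at Sf2
β5 stroke at R3

β1 stroke at Sf1  (source Sf1 imposes f)
β4 stroke at Sf2  (Sf2 fixes flow; stroke at Sf2)
β3 stroke at J1  (C1 outputs effort q/C1)
β0 stroke at R1  (J1: bond 3 brought effort, rest push out)
β2 stroke at R2  (0-jn J1 has e-setter on 3)
β5 stroke at R3  (J1 effort already set via bond 3)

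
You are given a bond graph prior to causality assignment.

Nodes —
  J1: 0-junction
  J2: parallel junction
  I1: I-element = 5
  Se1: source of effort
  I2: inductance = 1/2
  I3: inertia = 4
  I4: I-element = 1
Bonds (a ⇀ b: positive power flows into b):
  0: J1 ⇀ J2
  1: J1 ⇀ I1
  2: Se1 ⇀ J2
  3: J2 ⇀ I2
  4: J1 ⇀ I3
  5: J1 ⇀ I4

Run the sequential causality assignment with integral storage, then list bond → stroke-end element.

b0 stroke→J1
b1 stroke→I1
b2 stroke→J2
b3 stroke→I2
b4 stroke→I3
b5 stroke→I4

bond 2 →J2  (Se1 fixes effort; stroke away)
bond 0 →J1  (J2 effort already set via bond 2)
bond 3 →I2  (common-e at J2 fixed by 2)
bond 1 →I1  (J1 effort already set via bond 0)
bond 4 →I3  (J1: bond 0 brought effort, rest push out)
bond 5 →I4  (common-e at J1 fixed by 0)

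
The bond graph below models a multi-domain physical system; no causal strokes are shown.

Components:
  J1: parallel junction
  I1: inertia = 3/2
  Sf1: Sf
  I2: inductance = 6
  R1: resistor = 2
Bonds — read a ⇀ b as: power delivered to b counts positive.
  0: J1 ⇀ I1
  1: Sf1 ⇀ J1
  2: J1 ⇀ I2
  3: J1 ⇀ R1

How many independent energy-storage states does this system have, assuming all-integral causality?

b1 →Sf1  (source Sf1 imposes f)
b0 →I1  (I1 outputs flow p/I1)
b2 →I2  (I2 integral (f out))
b3 →J1  (J1: last free bond brings effort in)

2  (I1, I2 all integral)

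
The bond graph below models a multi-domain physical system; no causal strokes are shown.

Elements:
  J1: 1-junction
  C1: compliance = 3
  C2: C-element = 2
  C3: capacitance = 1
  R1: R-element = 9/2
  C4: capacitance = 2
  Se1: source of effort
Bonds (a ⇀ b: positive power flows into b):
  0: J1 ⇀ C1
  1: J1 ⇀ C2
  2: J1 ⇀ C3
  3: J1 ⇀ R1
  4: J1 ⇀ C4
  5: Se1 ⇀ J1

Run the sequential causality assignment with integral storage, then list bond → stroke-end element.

#5 |J1  (Se1 (Se) sets effort on bond)
#0 |J1  (C1: C, integral causality)
#1 |J1  (C2: C, integral causality)
#2 |J1  (C3: C, integral causality)
#4 |J1  (C4 integral (e out))
#3 |R1  (J1: last free bond brings flow in)

#0 |J1
#1 |J1
#2 |J1
#3 |R1
#4 |J1
#5 |J1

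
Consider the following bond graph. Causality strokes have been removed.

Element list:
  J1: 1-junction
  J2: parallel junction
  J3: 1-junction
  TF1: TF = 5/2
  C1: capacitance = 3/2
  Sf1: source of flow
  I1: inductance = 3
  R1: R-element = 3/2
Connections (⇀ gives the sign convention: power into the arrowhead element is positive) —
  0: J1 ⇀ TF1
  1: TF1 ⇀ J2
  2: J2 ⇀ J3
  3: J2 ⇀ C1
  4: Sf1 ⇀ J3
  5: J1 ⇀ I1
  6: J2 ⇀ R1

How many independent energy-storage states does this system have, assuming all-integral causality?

2  (C1, I1 all integral)

b4 |Sf1  (Sf1 (Sf) sets flow on bond)
b2 |J3  (J3: bond 4 brought flow, rest push out)
b3 |J2  (C1 integral (e out))
b1 |TF1  (common-e at J2 fixed by 3)
b6 |R1  (common-e at J2 fixed by 3)
b0 |J1  (TF1 one-in-one-out from 1)
b5 |I1  (closing 1-jn rule on J1)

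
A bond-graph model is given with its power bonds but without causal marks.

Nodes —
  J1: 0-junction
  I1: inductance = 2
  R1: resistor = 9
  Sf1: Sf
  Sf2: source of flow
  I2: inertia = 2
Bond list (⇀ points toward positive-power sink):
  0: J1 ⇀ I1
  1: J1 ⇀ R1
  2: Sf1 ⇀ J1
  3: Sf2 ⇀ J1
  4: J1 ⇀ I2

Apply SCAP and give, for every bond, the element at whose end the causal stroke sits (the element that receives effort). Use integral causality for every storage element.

#0 |I1
#1 |J1
#2 |Sf1
#3 |Sf2
#4 |I2

b2 →Sf1  (source Sf1 imposes f)
b3 →Sf2  (Sf2 fixes flow; stroke at Sf2)
b0 →I1  (I1 outputs flow p/I1)
b4 →I2  (prefer integral on I2)
b1 →J1  (J1: last free bond brings effort in)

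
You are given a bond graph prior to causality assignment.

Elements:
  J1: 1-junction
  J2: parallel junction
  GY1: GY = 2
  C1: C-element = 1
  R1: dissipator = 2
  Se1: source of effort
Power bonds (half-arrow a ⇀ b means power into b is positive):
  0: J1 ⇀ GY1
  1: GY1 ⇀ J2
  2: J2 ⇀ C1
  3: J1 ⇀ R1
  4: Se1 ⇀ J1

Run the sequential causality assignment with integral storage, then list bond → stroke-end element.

β4 →J1  (Se1 (Se) sets effort on bond)
β2 →J2  (C1 outputs effort q/C1)
β1 →GY1  (J2 effort already set via bond 2)
β0 →GY1  (GY1: gyrator matches bond 1)
β3 →J1  (common-f at J1 fixed by 0)

bond 0 →GY1
bond 1 →GY1
bond 2 →J2
bond 3 →J1
bond 4 →J1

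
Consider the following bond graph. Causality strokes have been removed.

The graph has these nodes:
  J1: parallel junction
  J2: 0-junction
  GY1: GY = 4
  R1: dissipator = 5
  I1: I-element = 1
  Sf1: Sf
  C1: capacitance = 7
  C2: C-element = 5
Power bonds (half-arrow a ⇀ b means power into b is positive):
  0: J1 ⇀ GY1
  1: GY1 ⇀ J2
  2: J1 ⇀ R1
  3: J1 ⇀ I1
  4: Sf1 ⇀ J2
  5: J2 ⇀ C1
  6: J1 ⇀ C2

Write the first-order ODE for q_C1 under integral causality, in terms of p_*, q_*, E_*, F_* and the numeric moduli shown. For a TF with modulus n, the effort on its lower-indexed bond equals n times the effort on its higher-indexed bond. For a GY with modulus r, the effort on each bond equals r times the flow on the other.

b4 stroke→Sf1  (Sf1 (Sf) sets flow on bond)
b3 stroke→I1  (prefer integral on I1)
b5 stroke→J2  (prefer integral on C1)
b1 stroke→GY1  (common-e at J2 fixed by 5)
b0 stroke→GY1  (GY1 both-in/both-out from 1)
b6 stroke→J1  (C2 integral (e out))
b2 stroke→R1  (0-jn J1 has e-setter on 6)

dq_C1/dt = F_Sf1 + q_C2/20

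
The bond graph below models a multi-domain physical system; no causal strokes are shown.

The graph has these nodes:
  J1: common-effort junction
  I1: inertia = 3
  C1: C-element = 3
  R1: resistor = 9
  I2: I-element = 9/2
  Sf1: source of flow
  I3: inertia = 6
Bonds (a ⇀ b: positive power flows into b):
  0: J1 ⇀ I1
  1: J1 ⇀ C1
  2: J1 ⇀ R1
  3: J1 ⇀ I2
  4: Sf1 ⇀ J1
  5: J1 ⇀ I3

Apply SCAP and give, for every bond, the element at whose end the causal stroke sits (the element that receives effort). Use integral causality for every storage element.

#4 →Sf1  (Sf1: flow source, stroke at near end)
#0 →I1  (I1 outputs flow p/I1)
#1 →J1  (C1 integral (e out))
#2 →R1  (0-jn J1 has e-setter on 1)
#3 →I2  (0-jn J1 has e-setter on 1)
#5 →I3  (0-jn J1 has e-setter on 1)

#0 stroke→I1
#1 stroke→J1
#2 stroke→R1
#3 stroke→I2
#4 stroke→Sf1
#5 stroke→I3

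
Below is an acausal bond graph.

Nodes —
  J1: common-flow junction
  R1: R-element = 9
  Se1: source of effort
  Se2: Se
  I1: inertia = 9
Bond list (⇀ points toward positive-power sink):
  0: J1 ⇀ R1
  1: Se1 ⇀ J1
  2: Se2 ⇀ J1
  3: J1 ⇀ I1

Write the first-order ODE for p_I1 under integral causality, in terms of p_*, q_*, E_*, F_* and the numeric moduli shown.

dp_I1/dt = E_Se1 + E_Se2 - p_I1

β1 |J1  (Se1 (Se) sets effort on bond)
β2 |J1  (source Se2 imposes e)
β3 |I1  (prefer integral on I1)
β0 |J1  (1-jn J1 has f-setter on 3)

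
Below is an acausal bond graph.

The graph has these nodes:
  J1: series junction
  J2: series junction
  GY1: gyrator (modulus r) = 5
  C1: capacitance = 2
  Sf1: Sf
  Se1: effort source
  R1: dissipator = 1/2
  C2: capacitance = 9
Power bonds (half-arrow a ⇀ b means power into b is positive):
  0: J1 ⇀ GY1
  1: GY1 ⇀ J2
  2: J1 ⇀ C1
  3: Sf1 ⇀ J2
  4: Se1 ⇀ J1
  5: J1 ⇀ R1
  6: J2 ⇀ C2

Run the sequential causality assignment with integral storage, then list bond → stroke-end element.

b0 stroke→J1
b1 stroke→J2
b2 stroke→J1
b3 stroke→Sf1
b4 stroke→J1
b5 stroke→R1
b6 stroke→J2

b3 →Sf1  (Sf1 (Sf) sets flow on bond)
b4 →J1  (Se1: effort source, stroke at far end)
b1 →J2  (1-jn J2 has f-setter on 3)
b6 →J2  (J2 flow already set via bond 3)
b0 →J1  (GY1: gyrator matches bond 1)
b2 →J1  (prefer integral on C1)
b5 →R1  (J1 needs exactly one f-in)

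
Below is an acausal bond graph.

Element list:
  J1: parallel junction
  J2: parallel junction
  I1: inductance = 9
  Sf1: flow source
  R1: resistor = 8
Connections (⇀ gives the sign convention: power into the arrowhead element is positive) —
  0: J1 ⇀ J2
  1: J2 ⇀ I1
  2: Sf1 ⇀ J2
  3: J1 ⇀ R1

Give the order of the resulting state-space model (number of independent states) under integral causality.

#2 stroke→Sf1  (Sf1 fixes flow; stroke at Sf1)
#1 stroke→I1  (I1 integral (f out))
#0 stroke→J2  (only one effort-in slot at J2)
#3 stroke→J1  (only one effort-in slot at J1)

1  (I1 all integral)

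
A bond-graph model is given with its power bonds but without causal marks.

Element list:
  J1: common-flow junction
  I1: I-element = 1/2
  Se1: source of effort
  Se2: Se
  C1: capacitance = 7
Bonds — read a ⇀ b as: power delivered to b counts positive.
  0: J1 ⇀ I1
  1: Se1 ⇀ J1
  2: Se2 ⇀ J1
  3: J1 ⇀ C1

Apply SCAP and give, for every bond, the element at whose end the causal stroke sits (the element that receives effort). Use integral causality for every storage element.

bond 0 →I1
bond 1 →J1
bond 2 →J1
bond 3 →J1

bond 1 stroke→J1  (Se1 fixes effort; stroke away)
bond 2 stroke→J1  (Se2: effort source, stroke at far end)
bond 0 stroke→I1  (prefer integral on I1)
bond 3 stroke→J1  (J1: bond 0 brought flow, rest push out)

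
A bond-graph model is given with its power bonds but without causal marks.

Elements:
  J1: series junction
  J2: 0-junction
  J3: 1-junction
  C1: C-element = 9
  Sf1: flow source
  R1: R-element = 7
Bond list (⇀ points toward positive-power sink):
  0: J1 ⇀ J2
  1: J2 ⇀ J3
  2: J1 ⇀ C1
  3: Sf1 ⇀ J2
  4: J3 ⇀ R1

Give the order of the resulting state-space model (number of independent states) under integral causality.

1  (C1 all integral)

bond 3 |Sf1  (Sf1: flow source, stroke at near end)
bond 2 |J1  (C1 outputs effort q/C1)
bond 0 |J2  (J1 needs exactly one f-in)
bond 1 |J3  (J2: bond 0 brought effort, rest push out)
bond 4 |R1  (J3: last free bond brings flow in)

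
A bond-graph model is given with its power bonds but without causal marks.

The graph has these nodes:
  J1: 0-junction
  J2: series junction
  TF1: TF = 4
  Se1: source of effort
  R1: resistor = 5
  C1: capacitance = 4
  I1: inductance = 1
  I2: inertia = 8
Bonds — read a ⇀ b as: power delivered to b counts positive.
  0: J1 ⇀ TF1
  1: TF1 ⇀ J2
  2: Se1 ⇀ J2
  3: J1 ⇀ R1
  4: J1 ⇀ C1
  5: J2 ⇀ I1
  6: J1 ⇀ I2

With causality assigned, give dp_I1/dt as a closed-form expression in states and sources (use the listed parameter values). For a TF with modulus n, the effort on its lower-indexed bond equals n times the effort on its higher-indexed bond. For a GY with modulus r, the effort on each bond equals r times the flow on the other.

dp_I1/dt = E_Se1 + q_C1/16

β2 stroke→J2  (Se1: effort source, stroke at far end)
β4 stroke→J1  (C1 integral (e out))
β0 stroke→TF1  (common-e at J1 fixed by 4)
β3 stroke→R1  (common-e at J1 fixed by 4)
β6 stroke→I2  (0-jn J1 has e-setter on 4)
β1 stroke→J2  (TF TF1: opposite of bond 0)
β5 stroke→I1  (closing 1-jn rule on J2)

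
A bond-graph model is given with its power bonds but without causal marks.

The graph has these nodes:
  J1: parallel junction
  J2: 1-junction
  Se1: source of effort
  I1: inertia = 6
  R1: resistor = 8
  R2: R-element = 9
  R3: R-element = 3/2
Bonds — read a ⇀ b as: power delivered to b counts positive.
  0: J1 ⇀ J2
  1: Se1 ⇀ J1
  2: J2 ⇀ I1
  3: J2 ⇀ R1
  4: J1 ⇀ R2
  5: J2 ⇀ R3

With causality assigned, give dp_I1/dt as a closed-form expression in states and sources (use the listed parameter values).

dp_I1/dt = E_Se1 - 19*p_I1/12

β1 |J1  (Se1: effort source, stroke at far end)
β0 |J2  (common-e at J1 fixed by 1)
β4 |R2  (J1 effort already set via bond 1)
β2 |I1  (I1 integral (f out))
β3 |J2  (J2 flow already set via bond 2)
β5 |J2  (common-f at J2 fixed by 2)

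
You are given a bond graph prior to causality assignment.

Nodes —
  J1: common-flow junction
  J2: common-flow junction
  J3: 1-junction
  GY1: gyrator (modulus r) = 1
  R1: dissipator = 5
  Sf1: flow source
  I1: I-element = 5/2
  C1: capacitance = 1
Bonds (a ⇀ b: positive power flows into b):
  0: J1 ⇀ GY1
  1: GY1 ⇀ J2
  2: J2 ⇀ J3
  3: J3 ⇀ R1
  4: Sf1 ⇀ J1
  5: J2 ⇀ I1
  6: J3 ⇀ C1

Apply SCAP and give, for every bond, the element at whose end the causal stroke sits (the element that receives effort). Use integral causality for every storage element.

β0 |J1
β1 |J2
β2 |J2
β3 |J3
β4 |Sf1
β5 |I1
β6 |J3

#4 |Sf1  (Sf1 fixes flow; stroke at Sf1)
#0 |J1  (J1 flow already set via bond 4)
#1 |J2  (GY GY1: same side as bond 0)
#5 |I1  (I1 outputs flow p/I1)
#2 |J2  (common-f at J2 fixed by 5)
#3 |J3  (common-f at J3 fixed by 2)
#6 |J3  (1-jn J3 has f-setter on 2)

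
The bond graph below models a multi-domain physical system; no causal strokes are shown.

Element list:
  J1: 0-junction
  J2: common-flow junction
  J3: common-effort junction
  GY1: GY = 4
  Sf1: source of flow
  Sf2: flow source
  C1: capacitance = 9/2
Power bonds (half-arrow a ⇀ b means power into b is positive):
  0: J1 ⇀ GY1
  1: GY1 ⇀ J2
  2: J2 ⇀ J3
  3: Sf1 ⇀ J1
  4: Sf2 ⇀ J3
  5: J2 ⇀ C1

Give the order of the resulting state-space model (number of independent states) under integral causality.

1  (C1 all integral)

β3 |Sf1  (Sf1 (Sf) sets flow on bond)
β4 |Sf2  (Sf2 (Sf) sets flow on bond)
β0 |J1  (only one effort-in slot at J1)
β2 |J3  (J3 needs exactly one e-in)
β1 |J2  (GY GY1: same side as bond 0)
β5 |J2  (common-f at J2 fixed by 2)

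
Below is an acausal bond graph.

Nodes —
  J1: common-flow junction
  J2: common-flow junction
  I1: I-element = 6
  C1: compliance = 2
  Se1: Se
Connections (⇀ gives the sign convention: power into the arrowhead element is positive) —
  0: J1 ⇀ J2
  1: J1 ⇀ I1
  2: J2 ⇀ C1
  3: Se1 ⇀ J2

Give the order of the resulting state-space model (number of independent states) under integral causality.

2  (C1, I1 all integral)

b3 |J2  (Se1 (Se) sets effort on bond)
b1 |I1  (prefer integral on I1)
b0 |J1  (J1: bond 1 brought flow, rest push out)
b2 |J2  (1-jn J2 has f-setter on 0)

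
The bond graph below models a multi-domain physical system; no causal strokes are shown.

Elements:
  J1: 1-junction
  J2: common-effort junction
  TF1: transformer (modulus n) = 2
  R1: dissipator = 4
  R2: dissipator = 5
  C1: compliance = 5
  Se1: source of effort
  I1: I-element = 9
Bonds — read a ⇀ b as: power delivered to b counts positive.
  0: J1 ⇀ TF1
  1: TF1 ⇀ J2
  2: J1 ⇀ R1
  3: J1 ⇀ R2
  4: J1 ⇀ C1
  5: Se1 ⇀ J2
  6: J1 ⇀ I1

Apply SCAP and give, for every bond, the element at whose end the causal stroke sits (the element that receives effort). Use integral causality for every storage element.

b0 →J1
b1 →TF1
b2 →J1
b3 →J1
b4 →J1
b5 →J2
b6 →I1

β5 →J2  (source Se1 imposes e)
β1 →TF1  (common-e at J2 fixed by 5)
β0 →J1  (TF TF1: opposite of bond 1)
β4 →J1  (prefer integral on C1)
β6 →I1  (I1: I, integral causality)
β2 →J1  (1-jn J1 has f-setter on 6)
β3 →J1  (J1 flow already set via bond 6)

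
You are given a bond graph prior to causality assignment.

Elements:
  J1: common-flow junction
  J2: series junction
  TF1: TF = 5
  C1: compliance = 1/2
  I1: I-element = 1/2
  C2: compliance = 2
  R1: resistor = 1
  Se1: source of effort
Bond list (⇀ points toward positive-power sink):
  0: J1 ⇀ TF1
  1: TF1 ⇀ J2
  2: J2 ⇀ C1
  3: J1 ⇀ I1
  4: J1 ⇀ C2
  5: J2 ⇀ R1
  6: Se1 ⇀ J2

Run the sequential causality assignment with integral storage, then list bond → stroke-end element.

β0 |J1
β1 |TF1
β2 |J2
β3 |I1
β4 |J1
β5 |J2
β6 |J2

β6 |J2  (source Se1 imposes e)
β2 |J2  (C1 outputs effort q/C1)
β3 |I1  (I1 integral (f out))
β0 |J1  (J1 flow already set via bond 3)
β4 |J1  (J1 flow already set via bond 3)
β1 |TF1  (TF TF1: opposite of bond 0)
β5 |J2  (common-f at J2 fixed by 1)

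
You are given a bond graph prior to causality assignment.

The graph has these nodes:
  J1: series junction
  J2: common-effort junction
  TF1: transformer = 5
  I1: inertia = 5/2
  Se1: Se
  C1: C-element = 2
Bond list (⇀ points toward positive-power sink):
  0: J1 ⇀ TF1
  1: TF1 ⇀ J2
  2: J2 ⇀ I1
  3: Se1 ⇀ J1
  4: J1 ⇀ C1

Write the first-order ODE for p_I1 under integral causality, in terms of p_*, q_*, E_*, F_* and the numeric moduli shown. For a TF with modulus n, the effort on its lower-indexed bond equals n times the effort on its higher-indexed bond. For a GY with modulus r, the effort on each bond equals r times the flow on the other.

dp_I1/dt = E_Se1/5 - q_C1/10

b3 stroke→J1  (Se1 (Se) sets effort on bond)
b2 stroke→I1  (I1 integral (f out))
b1 stroke→J2  (J2: last free bond brings effort in)
b0 stroke→TF1  (through TF1, causality passes straight; one stroke at TF1)
b4 stroke→J1  (J1: bond 0 brought flow, rest push out)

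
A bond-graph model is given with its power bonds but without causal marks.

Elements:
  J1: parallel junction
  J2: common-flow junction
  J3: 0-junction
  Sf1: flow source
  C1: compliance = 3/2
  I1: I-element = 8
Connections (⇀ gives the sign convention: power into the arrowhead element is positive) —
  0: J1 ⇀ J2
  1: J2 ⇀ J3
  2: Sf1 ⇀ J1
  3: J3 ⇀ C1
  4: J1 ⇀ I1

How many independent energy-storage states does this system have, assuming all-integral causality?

2  (C1, I1 all integral)

β2 |Sf1  (source Sf1 imposes f)
β3 |J3  (prefer integral on C1)
β1 |J2  (J3: bond 3 brought effort, rest push out)
β0 |J1  (closing 1-jn rule on J2)
β4 |I1  (common-e at J1 fixed by 0)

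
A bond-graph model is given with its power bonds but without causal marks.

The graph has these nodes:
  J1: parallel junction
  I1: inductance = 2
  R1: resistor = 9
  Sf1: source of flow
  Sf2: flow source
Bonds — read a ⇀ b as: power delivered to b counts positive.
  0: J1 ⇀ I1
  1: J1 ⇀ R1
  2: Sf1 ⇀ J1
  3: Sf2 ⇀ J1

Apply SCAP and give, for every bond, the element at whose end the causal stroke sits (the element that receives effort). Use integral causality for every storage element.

β2 stroke→Sf1  (source Sf1 imposes f)
β3 stroke→Sf2  (source Sf2 imposes f)
β0 stroke→I1  (prefer integral on I1)
β1 stroke→J1  (J1 needs exactly one e-in)

β0 →I1
β1 →J1
β2 →Sf1
β3 →Sf2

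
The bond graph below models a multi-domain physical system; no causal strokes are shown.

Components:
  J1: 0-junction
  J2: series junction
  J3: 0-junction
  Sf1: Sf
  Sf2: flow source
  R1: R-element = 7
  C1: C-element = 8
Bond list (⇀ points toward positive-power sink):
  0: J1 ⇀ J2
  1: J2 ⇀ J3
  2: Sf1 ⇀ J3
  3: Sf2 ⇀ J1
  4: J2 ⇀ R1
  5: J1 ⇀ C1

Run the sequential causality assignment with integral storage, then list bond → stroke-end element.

b0 |J2
b1 |J3
b2 |Sf1
b3 |Sf2
b4 |J2
b5 |J1

#2 stroke at Sf1  (Sf1 fixes flow; stroke at Sf1)
#3 stroke at Sf2  (Sf2 (Sf) sets flow on bond)
#1 stroke at J3  (closing 0-jn rule on J3)
#0 stroke at J2  (1-jn J2 has f-setter on 1)
#4 stroke at J2  (J2 flow already set via bond 1)
#5 stroke at J1  (only one effort-in slot at J1)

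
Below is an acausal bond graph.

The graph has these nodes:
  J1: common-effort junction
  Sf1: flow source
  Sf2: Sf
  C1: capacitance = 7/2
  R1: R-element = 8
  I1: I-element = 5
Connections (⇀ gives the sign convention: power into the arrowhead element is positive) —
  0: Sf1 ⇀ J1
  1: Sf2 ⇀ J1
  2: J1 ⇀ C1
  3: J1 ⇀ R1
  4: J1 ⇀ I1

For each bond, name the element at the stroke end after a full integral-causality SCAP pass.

b0 stroke at Sf1
b1 stroke at Sf2
b2 stroke at J1
b3 stroke at R1
b4 stroke at I1

#0 →Sf1  (Sf1 fixes flow; stroke at Sf1)
#1 →Sf2  (source Sf2 imposes f)
#2 →J1  (C1 integral (e out))
#3 →R1  (common-e at J1 fixed by 2)
#4 →I1  (0-jn J1 has e-setter on 2)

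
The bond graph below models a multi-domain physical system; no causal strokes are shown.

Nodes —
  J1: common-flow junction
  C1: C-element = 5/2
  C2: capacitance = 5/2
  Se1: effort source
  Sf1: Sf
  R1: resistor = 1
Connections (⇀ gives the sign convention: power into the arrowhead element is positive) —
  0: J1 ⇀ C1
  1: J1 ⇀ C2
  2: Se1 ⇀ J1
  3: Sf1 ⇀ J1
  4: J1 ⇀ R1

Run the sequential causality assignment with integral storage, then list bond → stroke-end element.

β0 |J1
β1 |J1
β2 |J1
β3 |Sf1
β4 |J1

bond 2 →J1  (Se1 (Se) sets effort on bond)
bond 3 →Sf1  (Sf1 (Sf) sets flow on bond)
bond 0 →J1  (J1 flow already set via bond 3)
bond 1 →J1  (1-jn J1 has f-setter on 3)
bond 4 →J1  (J1: bond 3 brought flow, rest push out)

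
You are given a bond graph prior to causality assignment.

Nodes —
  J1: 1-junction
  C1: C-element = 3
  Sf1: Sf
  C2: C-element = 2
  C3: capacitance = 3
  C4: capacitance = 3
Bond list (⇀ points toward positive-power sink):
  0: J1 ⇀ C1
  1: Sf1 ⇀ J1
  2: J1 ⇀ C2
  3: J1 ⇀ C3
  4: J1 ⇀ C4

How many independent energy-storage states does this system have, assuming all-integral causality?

4  (C1, C2, C3, C4 all integral)

β1 →Sf1  (Sf1 (Sf) sets flow on bond)
β0 →J1  (J1: bond 1 brought flow, rest push out)
β2 →J1  (J1: bond 1 brought flow, rest push out)
β3 →J1  (J1: bond 1 brought flow, rest push out)
β4 →J1  (1-jn J1 has f-setter on 1)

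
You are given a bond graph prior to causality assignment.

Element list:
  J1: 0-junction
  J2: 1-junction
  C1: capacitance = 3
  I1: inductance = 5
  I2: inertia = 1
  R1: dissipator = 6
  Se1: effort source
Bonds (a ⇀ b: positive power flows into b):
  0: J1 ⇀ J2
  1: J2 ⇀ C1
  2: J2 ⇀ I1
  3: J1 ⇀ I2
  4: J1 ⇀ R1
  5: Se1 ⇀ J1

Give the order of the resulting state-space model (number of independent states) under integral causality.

3  (C1, I1, I2 all integral)

b5 →J1  (source Se1 imposes e)
b0 →J2  (J1: bond 5 brought effort, rest push out)
b3 →I2  (J1: bond 5 brought effort, rest push out)
b4 →R1  (common-e at J1 fixed by 5)
b1 →J2  (C1 integral (e out))
b2 →I1  (only one flow-in slot at J2)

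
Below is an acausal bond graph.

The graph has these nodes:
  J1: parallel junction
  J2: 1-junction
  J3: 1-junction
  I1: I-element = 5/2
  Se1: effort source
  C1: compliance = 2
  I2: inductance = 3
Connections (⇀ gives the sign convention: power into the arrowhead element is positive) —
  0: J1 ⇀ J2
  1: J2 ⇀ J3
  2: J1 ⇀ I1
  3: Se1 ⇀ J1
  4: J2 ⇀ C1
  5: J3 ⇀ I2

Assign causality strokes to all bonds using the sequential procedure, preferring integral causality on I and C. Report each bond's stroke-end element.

bond 0 stroke→J2
bond 1 stroke→J3
bond 2 stroke→I1
bond 3 stroke→J1
bond 4 stroke→J2
bond 5 stroke→I2

#3 stroke→J1  (Se1 (Se) sets effort on bond)
#0 stroke→J2  (0-jn J1 has e-setter on 3)
#2 stroke→I1  (J1: bond 3 brought effort, rest push out)
#4 stroke→J2  (C1 integral (e out))
#1 stroke→J3  (closing 1-jn rule on J2)
#5 stroke→I2  (J3: last free bond brings flow in)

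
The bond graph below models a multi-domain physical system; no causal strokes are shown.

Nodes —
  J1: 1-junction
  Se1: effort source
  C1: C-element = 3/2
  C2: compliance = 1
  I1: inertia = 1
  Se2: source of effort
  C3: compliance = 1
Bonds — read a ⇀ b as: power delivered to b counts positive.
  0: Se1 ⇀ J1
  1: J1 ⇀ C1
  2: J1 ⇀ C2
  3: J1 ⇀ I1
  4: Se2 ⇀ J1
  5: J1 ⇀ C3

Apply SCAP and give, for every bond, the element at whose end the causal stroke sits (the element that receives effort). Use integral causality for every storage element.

bond 0 →J1  (source Se1 imposes e)
bond 4 →J1  (Se2 (Se) sets effort on bond)
bond 1 →J1  (C1 outputs effort q/C1)
bond 2 →J1  (C2: C, integral causality)
bond 3 →I1  (prefer integral on I1)
bond 5 →J1  (1-jn J1 has f-setter on 3)

b0 stroke at J1
b1 stroke at J1
b2 stroke at J1
b3 stroke at I1
b4 stroke at J1
b5 stroke at J1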